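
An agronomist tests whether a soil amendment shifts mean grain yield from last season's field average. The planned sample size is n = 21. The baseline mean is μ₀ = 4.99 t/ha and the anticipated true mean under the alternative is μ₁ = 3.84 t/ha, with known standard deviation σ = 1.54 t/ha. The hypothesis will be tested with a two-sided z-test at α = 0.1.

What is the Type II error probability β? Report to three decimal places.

Standardized effect: d = |μ₁ − μ₀| / σ = |3.84 − 4.99| / 1.54 = 0.7468
Noncentrality parameter: δ = d·√n = 0.7468 × √21 = 3.4221
Critical value for a two-sided test at α = 0.1: z_{α/2} = 1.645.
Power = Φ(δ − 1.645) + Φ(−δ − 1.645) = Φ(1.777) + Φ(-5.067) = 0.9622 + 0.0000 = 0.9622.
Type II error: β = 1 − power = 1 − 0.9622 = 0.0378.

β ≈ 0.038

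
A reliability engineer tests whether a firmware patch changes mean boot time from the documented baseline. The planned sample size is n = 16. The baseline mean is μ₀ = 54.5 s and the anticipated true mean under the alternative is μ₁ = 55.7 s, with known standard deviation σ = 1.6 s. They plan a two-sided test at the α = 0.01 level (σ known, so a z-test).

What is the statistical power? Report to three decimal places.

Power ≈ 0.664

Standardized effect: d = |μ₁ − μ₀| / σ = |55.7 − 54.5| / 1.6 = 0.7500
Noncentrality parameter: δ = d·√n = 0.7500 × √16 = 3.0000
Critical value for a two-sided test at α = 0.01: z_{α/2} = 2.576.
Power = Φ(δ − 2.576) + Φ(−δ − 2.576) = Φ(0.424) + Φ(-5.576) = 0.6643 + 0.0000 = 0.6643.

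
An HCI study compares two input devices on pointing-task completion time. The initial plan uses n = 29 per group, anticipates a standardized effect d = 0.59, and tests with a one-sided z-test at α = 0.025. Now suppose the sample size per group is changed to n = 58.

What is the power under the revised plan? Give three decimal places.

With n = 58 per group: δ = d·√(n/2) = 0.59 × √(58/2) = 3.1772. Critical value z_{0.025} = 1.960.
Revised power = P(Z > 1.960 − δ) = Φ(1.217) = 0.8883.

Power ≈ 0.888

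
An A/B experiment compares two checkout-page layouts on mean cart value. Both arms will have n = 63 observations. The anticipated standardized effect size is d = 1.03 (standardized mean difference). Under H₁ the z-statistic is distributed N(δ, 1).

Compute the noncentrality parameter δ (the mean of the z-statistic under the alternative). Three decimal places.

δ ≈ 5.781

δ = d·√(n/2) = 1.03 × √(63/2) = 5.7809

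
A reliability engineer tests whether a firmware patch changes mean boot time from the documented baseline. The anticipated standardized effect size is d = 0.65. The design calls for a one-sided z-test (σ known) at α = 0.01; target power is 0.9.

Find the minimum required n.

Set Φ(δ − 2.326) = 0.9; then δ − 2.326 = Φ⁻¹(0.9) = 1.282, giving δ = 3.608.
δ = d·√n ⇒ n = (δ/d)² = (3.608 / 0.65)² = 30.81.
Round up to the next whole unit.

n = 31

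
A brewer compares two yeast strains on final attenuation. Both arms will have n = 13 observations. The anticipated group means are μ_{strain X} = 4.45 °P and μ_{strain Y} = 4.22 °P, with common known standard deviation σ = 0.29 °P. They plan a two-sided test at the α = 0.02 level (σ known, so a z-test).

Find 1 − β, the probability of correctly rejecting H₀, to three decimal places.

Standardized effect: d = |μ_{strain X} − μ_{strain Y}| / σ = |4.45 − 4.22| / 0.29 = 0.7931
Noncentrality parameter: δ = d·√(n/2) = 0.7931 × √(13/2) = 2.0220
Critical value for a two-sided test at α = 0.02: z_{α/2} = 2.326.
Power = Φ(δ − 2.326) + Φ(−δ − 2.326) = Φ(-0.304) + Φ(-4.348) = 0.3804 + 0.0000 = 0.3804.

Power ≈ 0.380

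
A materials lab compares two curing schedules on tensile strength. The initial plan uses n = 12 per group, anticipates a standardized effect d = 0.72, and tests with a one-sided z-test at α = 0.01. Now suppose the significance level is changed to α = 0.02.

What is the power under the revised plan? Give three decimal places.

Power ≈ 0.386

δ = d·√(n/2) = 0.72 × √(12/2) = 1.7636 (unchanged). New critical value: z_{0.02} = 2.054.
Revised power = Φ(δ − 2.054) = Φ(-0.290) = 0.3859.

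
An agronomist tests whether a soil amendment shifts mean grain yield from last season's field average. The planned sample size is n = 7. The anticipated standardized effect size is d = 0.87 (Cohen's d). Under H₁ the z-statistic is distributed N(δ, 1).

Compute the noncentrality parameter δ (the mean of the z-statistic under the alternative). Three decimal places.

The noncentrality parameter scales effect size by the design's sample-size factor: δ = d·√n = 0.87 × √7 = 2.3018

δ ≈ 2.302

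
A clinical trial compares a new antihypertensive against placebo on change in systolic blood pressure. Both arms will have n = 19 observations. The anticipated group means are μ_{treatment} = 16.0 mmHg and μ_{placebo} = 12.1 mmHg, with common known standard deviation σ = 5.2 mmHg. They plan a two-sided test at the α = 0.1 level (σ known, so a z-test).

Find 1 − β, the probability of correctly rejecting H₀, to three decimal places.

Power ≈ 0.748

Standardized effect: d = |μ_{treatment} − μ_{placebo}| / σ = |16.0 − 12.1| / 5.2 = 0.7500
Noncentrality parameter: δ = d·√(n/2) = 0.7500 × √(19/2) = 2.3117
Two-sided α = 0.1 → critical value z_{0.05} = 1.645.
Power = Φ(δ − 1.645) + Φ(−δ − 1.645) = Φ(0.667) + Φ(-3.957) = 0.7476 + 0.0000 = 0.7476.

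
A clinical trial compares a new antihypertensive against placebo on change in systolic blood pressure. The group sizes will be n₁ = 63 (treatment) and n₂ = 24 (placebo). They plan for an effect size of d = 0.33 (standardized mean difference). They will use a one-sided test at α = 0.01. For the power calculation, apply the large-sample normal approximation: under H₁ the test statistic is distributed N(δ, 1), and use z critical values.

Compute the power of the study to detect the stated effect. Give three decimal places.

Noncentrality parameter: δ = d / √(1/n₁ + 1/n₂) = 0.33 / √(1/63 + 1/24) = 1.3757
One-sided α = 0.01 → critical value z_{0.01} = 2.326.
Power = P(Z > 2.326 − δ) = Φ(-0.951) = 0.1709.

Power ≈ 0.171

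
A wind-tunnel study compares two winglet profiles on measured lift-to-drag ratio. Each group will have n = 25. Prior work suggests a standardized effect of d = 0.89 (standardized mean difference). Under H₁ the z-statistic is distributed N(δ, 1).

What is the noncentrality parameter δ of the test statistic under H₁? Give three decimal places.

δ ≈ 3.147

The noncentrality parameter scales effect size by the design's sample-size factor: δ = d·√(n/2) = 0.89 × √(25/2) = 3.1466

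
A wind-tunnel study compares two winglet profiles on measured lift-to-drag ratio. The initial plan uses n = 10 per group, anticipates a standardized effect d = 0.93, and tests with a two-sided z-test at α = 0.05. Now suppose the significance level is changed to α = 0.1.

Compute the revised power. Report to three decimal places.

δ = d·√(n/2) = 0.93 × √(10/2) = 2.0795 (unchanged). New critical value: z_{0.05} = 1.645.
Revised power = Φ(δ − 1.645) + Φ(−δ − 1.645) = Φ(0.435) + Φ(-3.724) = 0.6681 + 0.0001 = 0.6682.

Power ≈ 0.668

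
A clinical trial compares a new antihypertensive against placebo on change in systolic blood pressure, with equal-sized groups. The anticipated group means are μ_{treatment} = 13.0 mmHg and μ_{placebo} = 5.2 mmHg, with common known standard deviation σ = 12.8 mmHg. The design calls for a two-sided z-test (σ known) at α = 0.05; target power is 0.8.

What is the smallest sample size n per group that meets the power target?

n = 43 per group

Standardized effect: d = |μ_{treatment} − μ_{placebo}| / σ = |13.0 − 5.2| / 12.8 = 0.6094
For power 0.8 need Φ(δ − z_{0.025}) = 0.8, so δ = z_{0.025} + z_{0.20} = 1.960 + 0.842 = 2.802.
(The Φ(−δ − z_{α/2}) term is vanishingly small for δ > 0 and is dropped in the standard sample-size formula.)
δ = d·√(n/2) ⇒ n = 2(δ/d)² = 2 × (2.802 / 0.6094)² = 42.27.
Rounding up, n = 43 per group.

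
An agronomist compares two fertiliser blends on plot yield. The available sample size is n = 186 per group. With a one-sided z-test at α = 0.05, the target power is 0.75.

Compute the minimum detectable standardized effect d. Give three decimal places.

Need Φ(δ − 1.645) = 0.75, so δ = 1.645 + 0.674 = 2.319.
δ = d·√(n/2) ⇒ d = δ/√(n/2) = 2.319/√(186/2) = 0.2405.

d ≈ 0.241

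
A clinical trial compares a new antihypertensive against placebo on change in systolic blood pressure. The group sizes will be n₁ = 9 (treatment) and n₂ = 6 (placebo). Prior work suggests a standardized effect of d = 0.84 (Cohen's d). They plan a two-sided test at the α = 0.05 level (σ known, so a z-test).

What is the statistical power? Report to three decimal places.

Noncentrality parameter: δ = d / √(1/n₁ + 1/n₂) = 0.84 / √(1/9 + 1/6) = 1.5938
Critical value for a two-sided test at α = 0.05: z_{α/2} = 1.960.
Power = Φ(δ − 1.960) + Φ(−δ − 1.960) = Φ(-0.366) + Φ(-3.554) = 0.3571 + 0.0002 = 0.3573.

Power ≈ 0.357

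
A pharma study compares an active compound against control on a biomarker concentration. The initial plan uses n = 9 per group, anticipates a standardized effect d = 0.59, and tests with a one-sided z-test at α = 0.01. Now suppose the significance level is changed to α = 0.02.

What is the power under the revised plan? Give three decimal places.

δ = d·√(n/2) = 0.59 × √(9/2) = 1.2516 (unchanged). New critical value: z_{0.02} = 2.054.
Revised power = P(Z > 2.054 − δ) = Φ(-0.802) = 0.2112.

Power ≈ 0.211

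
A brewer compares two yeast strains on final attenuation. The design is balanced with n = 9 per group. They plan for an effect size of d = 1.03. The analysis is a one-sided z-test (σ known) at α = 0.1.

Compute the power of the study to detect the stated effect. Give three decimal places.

Noncentrality parameter: δ = d·√(n/2) = 1.03 × √(9/2) = 2.1850
Critical value for a one-sided test at α = 0.1: z_α = 1.282.
Power = Φ(δ − 1.282) = Φ(0.903) = 0.8168.

Power ≈ 0.817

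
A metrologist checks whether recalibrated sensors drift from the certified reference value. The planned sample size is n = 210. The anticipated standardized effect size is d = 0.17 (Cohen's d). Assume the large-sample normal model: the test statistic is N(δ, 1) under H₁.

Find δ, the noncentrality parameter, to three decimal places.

δ ≈ 2.464

δ = d·√n = 0.17 × √210 = 2.4635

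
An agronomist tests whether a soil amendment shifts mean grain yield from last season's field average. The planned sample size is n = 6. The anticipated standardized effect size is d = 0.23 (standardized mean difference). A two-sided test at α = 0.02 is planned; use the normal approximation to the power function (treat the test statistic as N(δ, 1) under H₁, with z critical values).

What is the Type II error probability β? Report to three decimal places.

β ≈ 0.959

Noncentrality parameter: δ = d·√n = 0.23 × √6 = 0.5634
Critical value for a two-sided test at α = 0.02: z_{α/2} = 2.326.
Power = Φ(δ − 2.326) + Φ(−δ − 2.326) = Φ(-1.763) + Φ(-2.890) = 0.0390 + 0.0019 = 0.0409.
Type II error: β = 1 − power = 1 − 0.0409 = 0.9591.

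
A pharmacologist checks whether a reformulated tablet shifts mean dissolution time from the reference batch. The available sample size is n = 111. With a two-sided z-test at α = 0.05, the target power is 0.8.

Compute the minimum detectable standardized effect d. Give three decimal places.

Required noncentrality: δ = z_{0.025} + z_{0.20} = 1.960 + 0.842 = 2.802.
(The second rejection-region term Φ(−δ − z_{α/2}) is negligible and dropped.)
δ = d·√n ⇒ d = δ/√n = 2.802/√111 = 0.2659.

d ≈ 0.266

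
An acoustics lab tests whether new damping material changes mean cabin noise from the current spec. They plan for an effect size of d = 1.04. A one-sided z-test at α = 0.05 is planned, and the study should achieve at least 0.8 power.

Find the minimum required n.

n = 6

For power 0.8 need Φ(δ − z_{0.05}) = 0.8, so δ = z_{0.05} + z_{0.20} = 1.645 + 0.842 = 2.486.
δ = d·√n ⇒ n = (δ/d)² = (2.486 / 1.04)² = 5.72.
Round up to the next whole unit.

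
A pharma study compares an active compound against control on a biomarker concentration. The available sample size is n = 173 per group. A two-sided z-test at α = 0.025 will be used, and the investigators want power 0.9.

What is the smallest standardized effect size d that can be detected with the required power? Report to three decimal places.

d ≈ 0.379

Required noncentrality: δ = z_{0.0125} + z_{0.10} = 2.241 + 1.282 = 3.523.
(The second rejection-region term Φ(−δ − z_{α/2}) is negligible and dropped.)
δ = d·√(n/2) ⇒ d = δ/√(n/2) = 3.523/√(173/2) = 0.3788.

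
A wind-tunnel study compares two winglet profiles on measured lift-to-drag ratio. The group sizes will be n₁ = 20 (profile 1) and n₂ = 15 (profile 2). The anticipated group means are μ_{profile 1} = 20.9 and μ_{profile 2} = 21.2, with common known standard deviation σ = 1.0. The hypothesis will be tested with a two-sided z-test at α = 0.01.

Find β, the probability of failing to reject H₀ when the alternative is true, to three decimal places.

β ≈ 0.955

Standardized effect: d = |μ_{profile 1} − μ_{profile 2}| / σ = |20.9 − 21.2| / 1.0 = 0.3000
Noncentrality parameter: δ = d / √(1/n₁ + 1/n₂) = 0.3000 / √(1/20 + 1/15) = 0.8783
Two-sided α = 0.01 → critical value z_{0.005} = 2.576.
Power = Φ(δ − 2.576) + Φ(−δ − 2.576) = Φ(-1.698) + Φ(-3.454) = 0.0448 + 0.0003 = 0.0451.
Type II error: β = 1 − power = 1 − 0.0451 = 0.9549.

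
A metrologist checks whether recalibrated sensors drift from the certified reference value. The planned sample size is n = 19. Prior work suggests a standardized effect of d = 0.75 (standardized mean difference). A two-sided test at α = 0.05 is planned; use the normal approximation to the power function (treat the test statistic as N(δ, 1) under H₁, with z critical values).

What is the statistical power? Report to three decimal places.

Power ≈ 0.905

Noncentrality parameter: δ = d·√n = 0.75 × √19 = 3.2692
Two-sided α = 0.05 → critical value z_{0.025} = 1.960.
Power = Φ(δ − 1.960) + Φ(−δ − 1.960) = Φ(1.309) + Φ(-5.229) = 0.9048 + 0.0000 = 0.9048.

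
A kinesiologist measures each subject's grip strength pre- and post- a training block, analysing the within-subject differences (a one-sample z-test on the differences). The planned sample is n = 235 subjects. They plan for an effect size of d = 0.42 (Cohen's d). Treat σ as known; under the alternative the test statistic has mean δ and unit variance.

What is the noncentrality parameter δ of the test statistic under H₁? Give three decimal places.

δ = d·√n = 0.42 × √235 = 6.4385

δ ≈ 6.438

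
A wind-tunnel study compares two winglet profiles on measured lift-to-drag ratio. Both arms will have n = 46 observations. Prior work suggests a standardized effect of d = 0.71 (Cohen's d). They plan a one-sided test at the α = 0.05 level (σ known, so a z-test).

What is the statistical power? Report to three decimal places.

Noncentrality parameter: δ = d·√(n/2) = 0.71 × √(46/2) = 3.4050
Critical value for a one-sided test at α = 0.05: z_α = 1.645.
Power = P(Z > 1.645 − δ) = Φ(1.760) = 0.9608.

Power ≈ 0.961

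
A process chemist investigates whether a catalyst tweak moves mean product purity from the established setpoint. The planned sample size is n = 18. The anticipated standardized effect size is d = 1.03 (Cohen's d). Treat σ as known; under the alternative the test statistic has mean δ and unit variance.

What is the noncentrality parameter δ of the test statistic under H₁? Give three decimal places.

δ ≈ 4.370

δ = d·√n = 1.03 × √18 = 4.3699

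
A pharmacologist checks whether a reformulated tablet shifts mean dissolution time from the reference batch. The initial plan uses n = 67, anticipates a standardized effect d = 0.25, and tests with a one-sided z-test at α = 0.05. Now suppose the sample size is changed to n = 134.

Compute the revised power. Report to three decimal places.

With n = 134: δ = d·√n = 0.25 × √134 = 2.8940. Critical value z_{0.05} = 1.645.
Revised power = P(Z > 1.645 − δ) = Φ(1.249) = 0.8942.

Power ≈ 0.894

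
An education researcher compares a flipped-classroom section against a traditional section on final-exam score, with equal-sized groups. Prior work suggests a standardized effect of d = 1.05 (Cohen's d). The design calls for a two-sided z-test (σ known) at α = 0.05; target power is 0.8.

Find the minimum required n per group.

n = 15 per group

For power 0.8 need Φ(δ − z_{0.025}) = 0.8, so δ = z_{0.025} + z_{0.20} = 1.960 + 0.842 = 2.802.
(The Φ(−δ − z_{α/2}) term is vanishingly small for δ > 0 and is dropped in the standard sample-size formula.)
δ = d·√(n/2) ⇒ n = 2(δ/d)² = 2 × (2.802 / 1.05)² = 14.24.
Round up to the next whole unit.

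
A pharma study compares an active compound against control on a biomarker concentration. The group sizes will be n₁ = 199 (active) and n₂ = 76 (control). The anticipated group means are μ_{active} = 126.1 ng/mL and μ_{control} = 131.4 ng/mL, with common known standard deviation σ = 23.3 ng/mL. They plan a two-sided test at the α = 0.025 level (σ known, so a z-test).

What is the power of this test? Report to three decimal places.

Power ≈ 0.290

Standardized effect: d = |μ_{active} − μ_{control}| / σ = |126.1 − 131.4| / 23.3 = 0.2275
Noncentrality parameter: δ = d / √(1/n₁ + 1/n₂) = 0.2275 / √(1/199 + 1/76) = 1.6869
Critical value for a two-sided test at α = 0.025: z_{α/2} = 2.241.
Power = Φ(δ − 2.241) + Φ(−δ − 2.241) = Φ(-0.555) + Φ(-3.928) = 0.2896 + 0.0000 = 0.2897.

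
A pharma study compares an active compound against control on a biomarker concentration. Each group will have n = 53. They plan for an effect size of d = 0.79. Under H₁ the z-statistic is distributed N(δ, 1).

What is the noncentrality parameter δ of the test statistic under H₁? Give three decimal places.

δ ≈ 4.067

The noncentrality parameter scales effect size by the design's sample-size factor: δ = d·√(n/2) = 0.79 × √(53/2) = 4.0668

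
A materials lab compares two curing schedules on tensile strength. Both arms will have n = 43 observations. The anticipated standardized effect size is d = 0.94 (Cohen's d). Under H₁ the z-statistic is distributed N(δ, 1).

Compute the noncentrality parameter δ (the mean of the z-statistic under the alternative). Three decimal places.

δ = d·√(n/2) = 0.94 × √(43/2) = 4.3586

δ ≈ 4.359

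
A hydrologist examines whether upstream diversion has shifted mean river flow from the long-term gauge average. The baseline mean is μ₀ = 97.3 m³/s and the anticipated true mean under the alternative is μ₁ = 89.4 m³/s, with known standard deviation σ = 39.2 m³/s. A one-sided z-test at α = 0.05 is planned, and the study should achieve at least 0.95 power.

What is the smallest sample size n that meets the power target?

Standardized effect: d = |μ₁ − μ₀| / σ = |89.4 − 97.3| / 39.2 = 0.2015
For power 0.95 need Φ(δ − z_{0.05}) = 0.95, so δ = z_{0.05} + z_{0.05} = 1.645 + 1.645 = 3.290.
δ = d·√n ⇒ n = (δ/d)² = (3.290 / 0.2015)² = 266.46.
Rounding up, n = 267.

n = 267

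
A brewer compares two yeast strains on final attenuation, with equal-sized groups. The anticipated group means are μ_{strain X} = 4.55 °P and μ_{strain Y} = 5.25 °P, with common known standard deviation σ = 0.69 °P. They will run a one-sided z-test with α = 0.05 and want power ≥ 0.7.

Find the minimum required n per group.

Standardized effect: d = |μ_{strain X} − μ_{strain Y}| / σ = |4.55 − 5.25| / 0.69 = 1.0145
Set Φ(δ − 1.645) = 0.7; then δ − 1.645 = Φ⁻¹(0.7) = 0.524, giving δ = 2.169.
δ = d·√(n/2) ⇒ n = 2(δ/d)² = 2 × (2.169 / 1.0145)² = 9.14.
Round up to the next whole unit.

n = 10 per group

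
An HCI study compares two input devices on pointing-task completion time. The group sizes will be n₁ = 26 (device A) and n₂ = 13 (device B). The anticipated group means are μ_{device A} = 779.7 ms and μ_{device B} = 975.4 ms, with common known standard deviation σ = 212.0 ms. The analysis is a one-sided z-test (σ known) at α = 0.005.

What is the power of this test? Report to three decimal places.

Power ≈ 0.556

Standardized effect: d = |μ_{device A} − μ_{device B}| / σ = |779.7 − 975.4| / 212.0 = 0.9231
Noncentrality parameter: δ = d / √(1/n₁ + 1/n₂) = 0.9231 / √(1/26 + 1/13) = 2.7176
One-sided α = 0.005 → critical value z_{0.005} = 2.576.
Power = P(Z > 2.576 − δ) = Φ(0.142) = 0.5564.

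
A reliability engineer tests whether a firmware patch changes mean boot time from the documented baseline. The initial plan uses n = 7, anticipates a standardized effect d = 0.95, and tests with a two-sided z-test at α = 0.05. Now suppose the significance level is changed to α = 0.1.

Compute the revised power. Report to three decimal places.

δ = d·√n = 0.95 × √7 = 2.5135 (unchanged). New critical value: z_{0.05} = 1.645.
Revised power = Φ(δ − 1.645) + Φ(−δ − 1.645) = Φ(0.869) + Φ(-4.158) = 0.8075 + 0.0000 = 0.8075.

Power ≈ 0.807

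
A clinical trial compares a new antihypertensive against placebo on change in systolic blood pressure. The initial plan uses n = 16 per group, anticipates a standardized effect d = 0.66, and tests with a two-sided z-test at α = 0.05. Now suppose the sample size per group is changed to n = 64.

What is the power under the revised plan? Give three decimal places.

Power ≈ 0.962

With n = 64 per group: δ = d·√(n/2) = 0.66 × √(64/2) = 3.7335. Critical value z_{0.025} = 1.960.
Revised power = Φ(δ − 1.960) + Φ(−δ − 1.960) = Φ(1.774) + Φ(-5.693) = 0.9619 + 0.0000 = 0.9619.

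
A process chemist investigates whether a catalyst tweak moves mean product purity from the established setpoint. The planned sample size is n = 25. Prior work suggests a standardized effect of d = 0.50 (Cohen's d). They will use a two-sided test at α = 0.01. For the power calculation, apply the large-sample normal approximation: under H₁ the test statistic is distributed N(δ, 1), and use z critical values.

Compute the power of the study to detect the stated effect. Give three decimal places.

Power ≈ 0.470

Noncentrality parameter: δ = d·√n = 0.50 × √25 = 2.5000
Critical value for a two-sided test at α = 0.01: z_{α/2} = 2.576.
Power = Φ(δ − 2.576) + Φ(−δ − 2.576) = Φ(-0.076) + Φ(-5.076) = 0.4698 + 0.0000 = 0.4698.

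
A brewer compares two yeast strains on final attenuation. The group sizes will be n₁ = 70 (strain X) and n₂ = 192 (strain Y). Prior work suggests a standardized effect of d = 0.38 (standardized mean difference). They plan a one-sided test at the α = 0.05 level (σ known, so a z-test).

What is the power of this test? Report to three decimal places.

Power ≈ 0.859

Noncentrality parameter: δ = d / √(1/n₁ + 1/n₂) = 0.38 / √(1/70 + 1/192) = 2.7217
One-sided α = 0.05 → critical value z_{0.05} = 1.645.
Power = P(Z > 1.645 − δ) = Φ(1.077) = 0.8592.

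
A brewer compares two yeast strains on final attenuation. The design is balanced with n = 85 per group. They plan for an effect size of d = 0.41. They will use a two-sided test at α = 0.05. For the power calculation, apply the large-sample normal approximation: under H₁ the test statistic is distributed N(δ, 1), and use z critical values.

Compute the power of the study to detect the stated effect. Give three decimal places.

Noncentrality parameter: δ = d·√(n/2) = 0.41 × √(85/2) = 2.6729
Two-sided α = 0.05 → critical value z_{0.025} = 1.960.
Power = Φ(δ − 1.960) + Φ(−δ − 1.960) = Φ(0.713) + Φ(-4.633) = 0.7620 + 0.0000 = 0.7621.

Power ≈ 0.762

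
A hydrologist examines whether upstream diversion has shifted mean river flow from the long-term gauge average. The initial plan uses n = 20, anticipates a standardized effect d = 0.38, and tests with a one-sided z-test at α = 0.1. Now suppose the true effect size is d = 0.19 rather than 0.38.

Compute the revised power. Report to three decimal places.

With d = 0.19: δ = d·√n = 0.19 × √20 = 0.8497. Critical value z_{0.1} = 1.282.
Revised power = P(Z > 1.282 − δ) = Φ(-0.432) = 0.3329.

Power ≈ 0.333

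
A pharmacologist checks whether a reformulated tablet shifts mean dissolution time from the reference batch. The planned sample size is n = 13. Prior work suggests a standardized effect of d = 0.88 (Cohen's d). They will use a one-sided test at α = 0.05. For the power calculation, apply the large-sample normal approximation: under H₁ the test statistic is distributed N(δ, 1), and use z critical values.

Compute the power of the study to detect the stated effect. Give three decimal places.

Noncentrality parameter: δ = d·√n = 0.88 × √13 = 3.1729
One-sided α = 0.05 → critical value z_{0.05} = 1.645.
Power = Φ(δ − 1.645) = Φ(1.528) = 0.9367.

Power ≈ 0.937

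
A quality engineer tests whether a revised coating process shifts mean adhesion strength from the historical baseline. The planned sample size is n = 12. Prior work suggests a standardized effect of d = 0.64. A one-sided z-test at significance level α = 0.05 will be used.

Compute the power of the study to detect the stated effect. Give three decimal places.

Power ≈ 0.716

Noncentrality parameter: λ = d·√n = 0.64 × √12 = 2.2170
Critical value for a one-sided test at α = 0.05: z_α = 1.645.
Power = Φ(λ − 1.645) = Φ(0.572) = 0.7164.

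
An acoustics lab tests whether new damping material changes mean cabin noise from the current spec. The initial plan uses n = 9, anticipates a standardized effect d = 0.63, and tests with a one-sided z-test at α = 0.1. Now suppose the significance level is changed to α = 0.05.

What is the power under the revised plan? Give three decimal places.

δ = d·√n = 0.63 × √9 = 1.8900 (unchanged). New critical value: z_{0.05} = 1.645.
Revised power = P(Z > 1.645 − δ) = Φ(0.245) = 0.5968.

Power ≈ 0.597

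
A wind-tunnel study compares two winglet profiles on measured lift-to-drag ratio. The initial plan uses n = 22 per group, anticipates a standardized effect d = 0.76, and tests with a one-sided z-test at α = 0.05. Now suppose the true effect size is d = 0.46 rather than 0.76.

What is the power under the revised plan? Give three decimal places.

Power ≈ 0.453

With d = 0.46: δ = d·√(n/2) = 0.46 × √(22/2) = 1.5256. Critical value z_{0.05} = 1.645.
Revised power = P(Z > 1.645 − δ) = Φ(-0.119) = 0.4526.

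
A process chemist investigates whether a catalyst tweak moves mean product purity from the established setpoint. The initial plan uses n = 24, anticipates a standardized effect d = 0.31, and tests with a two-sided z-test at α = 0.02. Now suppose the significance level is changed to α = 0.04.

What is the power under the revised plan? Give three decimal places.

δ = d·√n = 0.31 × √24 = 1.5187 (unchanged). New critical value: z_{0.02} = 2.054.
Revised power = Φ(δ − 2.054) + Φ(−δ − 2.054) = Φ(-0.535) + Φ(-3.572) = 0.2963 + 0.0002 = 0.2965.

Power ≈ 0.296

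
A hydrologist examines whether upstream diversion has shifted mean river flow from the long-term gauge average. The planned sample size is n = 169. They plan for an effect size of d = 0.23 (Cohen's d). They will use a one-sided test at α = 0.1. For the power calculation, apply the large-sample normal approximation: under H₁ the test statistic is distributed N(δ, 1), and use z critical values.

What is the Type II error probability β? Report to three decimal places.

Noncentrality parameter: δ = d·√n = 0.23 × √169 = 2.9900
One-sided α = 0.1 → critical value z_{0.1} = 1.282.
Power = P(Z > 1.282 − δ) = Φ(1.708) = 0.9562.
Type II error: β = 1 − power = 1 − 0.9562 = 0.0438.

β ≈ 0.044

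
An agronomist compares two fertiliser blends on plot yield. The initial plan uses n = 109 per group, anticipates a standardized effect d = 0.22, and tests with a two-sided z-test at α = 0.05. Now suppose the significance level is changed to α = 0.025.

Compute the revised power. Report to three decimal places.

δ = d·√(n/2) = 0.22 × √(109/2) = 1.6241 (unchanged). New critical value: z_{0.0125} = 2.241.
Revised power = Φ(δ − 2.241) + Φ(−δ − 2.241) = Φ(-0.617) + Φ(-3.866) = 0.2685 + 0.0001 = 0.2686.

Power ≈ 0.269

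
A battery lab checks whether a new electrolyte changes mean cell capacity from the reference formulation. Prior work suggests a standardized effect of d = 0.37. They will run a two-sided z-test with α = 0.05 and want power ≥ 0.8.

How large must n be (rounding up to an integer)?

For power 0.8 need Φ(δ − z_{0.025}) = 0.8, so δ = z_{0.025} + z_{0.20} = 1.960 + 0.842 = 2.802.
(The Φ(−δ − z_{α/2}) term is vanishingly small for δ > 0 and is dropped in the standard sample-size formula.)
δ = d·√n ⇒ n = (δ/d)² = (2.802 / 0.37)² = 57.33.
Round up to the next whole unit.

n = 58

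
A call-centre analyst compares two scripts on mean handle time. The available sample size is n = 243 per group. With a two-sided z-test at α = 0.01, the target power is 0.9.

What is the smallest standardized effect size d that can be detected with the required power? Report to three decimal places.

d ≈ 0.350

Required noncentrality: δ = z_{0.005} + z_{0.10} = 2.576 + 1.282 = 3.857.
(The second rejection-region term Φ(−δ − z_{α/2}) is negligible and dropped.)
δ = d·√(n/2) ⇒ d = δ/√(n/2) = 3.857/√(243/2) = 0.3499.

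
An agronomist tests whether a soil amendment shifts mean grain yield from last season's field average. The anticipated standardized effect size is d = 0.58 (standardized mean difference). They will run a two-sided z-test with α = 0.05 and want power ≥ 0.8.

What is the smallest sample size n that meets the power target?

n = 24

For power 0.8 need Φ(δ − z_{0.025}) = 0.8, so δ = z_{0.025} + z_{0.20} = 1.960 + 0.842 = 2.802.
(For δ > 0 the lower-tail rejection region contributes negligibly to power, so the one-term inversion is standard.)
δ = d·√n ⇒ n = (δ/d)² = (2.802 / 0.58)² = 23.33.
Rounding up, n = 24.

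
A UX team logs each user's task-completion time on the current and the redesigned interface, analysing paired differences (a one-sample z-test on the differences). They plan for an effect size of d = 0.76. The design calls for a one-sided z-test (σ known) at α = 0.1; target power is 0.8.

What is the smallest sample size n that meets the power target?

n = 8

For power 0.8 need Φ(δ − z_{0.1}) = 0.8, so δ = z_{0.1} + z_{0.20} = 1.282 + 0.842 = 2.123.
δ = d·√n ⇒ n = (δ/d)² = (2.123 / 0.76)² = 7.80.
Round up to the next whole unit.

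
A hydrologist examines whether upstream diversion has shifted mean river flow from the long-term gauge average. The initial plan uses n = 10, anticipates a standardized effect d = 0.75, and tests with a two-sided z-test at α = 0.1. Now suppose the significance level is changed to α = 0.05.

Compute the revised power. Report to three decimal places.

Power ≈ 0.660

δ = d·√n = 0.75 × √10 = 2.3717 (unchanged). New critical value: z_{0.025} = 1.960.
Revised power = Φ(δ − 1.960) + Φ(−δ − 1.960) = Φ(0.412) + Φ(-4.332) = 0.6597 + 0.0000 = 0.6597.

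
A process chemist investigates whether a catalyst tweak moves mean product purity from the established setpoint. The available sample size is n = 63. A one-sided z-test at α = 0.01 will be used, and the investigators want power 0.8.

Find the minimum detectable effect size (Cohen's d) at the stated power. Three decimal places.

Required noncentrality: δ = z_{0.01} + z_{0.20} = 2.326 + 0.842 = 3.168.
δ = d·√n ⇒ d = δ/√n = 3.168/√63 = 0.3991.

d ≈ 0.399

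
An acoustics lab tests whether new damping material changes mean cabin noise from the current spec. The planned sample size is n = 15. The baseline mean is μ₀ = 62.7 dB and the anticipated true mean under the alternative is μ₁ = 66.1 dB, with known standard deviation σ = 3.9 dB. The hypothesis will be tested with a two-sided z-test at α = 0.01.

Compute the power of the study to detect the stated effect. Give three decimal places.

Standardized effect: d = |μ₁ − μ₀| / σ = |66.1 − 62.7| / 3.9 = 0.8718
Noncentrality parameter: δ = d·√n = 0.8718 × √15 = 3.3764
Critical value for a two-sided test at α = 0.01: z_{α/2} = 2.576.
Power = Φ(δ − 2.576) + Φ(−δ − 2.576) = Φ(0.801) + Φ(-5.952) = 0.7883 + 0.0000 = 0.7883.

Power ≈ 0.788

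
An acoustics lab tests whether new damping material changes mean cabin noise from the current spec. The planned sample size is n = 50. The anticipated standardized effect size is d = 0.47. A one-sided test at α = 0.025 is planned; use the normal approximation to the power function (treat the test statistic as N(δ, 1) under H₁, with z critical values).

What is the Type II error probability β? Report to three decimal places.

β ≈ 0.086

Noncentrality parameter: δ = d·√n = 0.47 × √50 = 3.3234
Critical value for a one-sided test at α = 0.025: z_α = 1.960.
Power = Φ(δ − 1.960) = Φ(1.363) = 0.9136.
Type II error: β = 1 − power = 1 − 0.9136 = 0.0864.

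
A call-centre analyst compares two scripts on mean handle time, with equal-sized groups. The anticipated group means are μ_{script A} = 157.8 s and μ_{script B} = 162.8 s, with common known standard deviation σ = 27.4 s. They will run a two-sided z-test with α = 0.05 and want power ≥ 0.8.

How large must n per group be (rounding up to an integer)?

Standardized effect: d = |μ_{script A} − μ_{script B}| / σ = |157.8 − 162.8| / 27.4 = 0.1825
For power 0.8 need Φ(δ − z_{0.025}) = 0.8, so δ = z_{0.025} + z_{0.20} = 1.960 + 0.842 = 2.802.
(For δ > 0 the lower-tail rejection region contributes negligibly to power, so the one-term inversion is standard.)
δ = d·√(n/2) ⇒ n = 2(δ/d)² = 2 × (2.802 / 0.1825)² = 471.41.
Round up to the next whole unit.

n = 472 per group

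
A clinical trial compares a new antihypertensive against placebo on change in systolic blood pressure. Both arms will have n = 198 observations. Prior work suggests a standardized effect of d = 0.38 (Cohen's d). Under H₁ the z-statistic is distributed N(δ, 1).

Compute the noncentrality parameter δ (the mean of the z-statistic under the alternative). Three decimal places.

δ = d·√(n/2) = 0.38 × √(198/2) = 3.7810

δ ≈ 3.781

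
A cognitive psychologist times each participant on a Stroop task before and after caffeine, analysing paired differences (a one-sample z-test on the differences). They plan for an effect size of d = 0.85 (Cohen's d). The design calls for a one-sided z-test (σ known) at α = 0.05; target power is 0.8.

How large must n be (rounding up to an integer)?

For power 0.8 need Φ(δ − z_{0.05}) = 0.8, so δ = z_{0.05} + z_{0.20} = 1.645 + 0.842 = 2.486.
δ = d·√n ⇒ n = (δ/d)² = (2.486 / 0.85)² = 8.56.
Rounding up, n = 9.

n = 9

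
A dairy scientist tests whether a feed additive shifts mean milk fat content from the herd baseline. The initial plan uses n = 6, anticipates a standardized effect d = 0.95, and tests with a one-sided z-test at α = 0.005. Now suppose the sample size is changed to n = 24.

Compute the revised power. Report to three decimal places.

With n = 24: δ = d·√n = 0.95 × √24 = 4.6540. Critical value z_{0.005} = 2.576.
Revised power = Φ(δ − 2.576) = Φ(2.078) = 0.9812.

Power ≈ 0.981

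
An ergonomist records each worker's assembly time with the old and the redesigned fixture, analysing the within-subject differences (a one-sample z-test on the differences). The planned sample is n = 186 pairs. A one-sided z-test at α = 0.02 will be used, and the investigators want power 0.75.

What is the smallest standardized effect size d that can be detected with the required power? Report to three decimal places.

d ≈ 0.200

Required noncentrality: δ = z_{0.02} + z_{0.25} = 2.054 + 0.674 = 2.728.
δ = d·√n ⇒ d = δ/√n = 2.728/√186 = 0.2000.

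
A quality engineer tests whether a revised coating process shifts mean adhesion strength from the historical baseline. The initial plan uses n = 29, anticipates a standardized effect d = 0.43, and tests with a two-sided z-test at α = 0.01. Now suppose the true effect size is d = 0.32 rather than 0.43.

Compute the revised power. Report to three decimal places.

With d = 0.32: δ = d·√n = 0.32 × √29 = 1.7233. Critical value z_{0.005} = 2.576.
Revised power = Φ(δ − 2.576) + Φ(−δ − 2.576) = Φ(-0.853) + Φ(-4.299) = 0.1969 + 0.0000 = 0.1970.

Power ≈ 0.197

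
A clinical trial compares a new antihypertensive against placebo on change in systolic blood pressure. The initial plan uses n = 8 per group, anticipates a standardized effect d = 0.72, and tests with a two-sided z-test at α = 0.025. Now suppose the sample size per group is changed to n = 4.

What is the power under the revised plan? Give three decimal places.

Power ≈ 0.111

With n = 4 per group: δ = d·√(n/2) = 0.72 × √(4/2) = 1.0182. Critical value z_{0.0125} = 2.241.
Revised power = Φ(δ − 2.241) + Φ(−δ − 2.241) = Φ(-1.223) + Φ(-3.260) = 0.1106 + 0.0006 = 0.1112.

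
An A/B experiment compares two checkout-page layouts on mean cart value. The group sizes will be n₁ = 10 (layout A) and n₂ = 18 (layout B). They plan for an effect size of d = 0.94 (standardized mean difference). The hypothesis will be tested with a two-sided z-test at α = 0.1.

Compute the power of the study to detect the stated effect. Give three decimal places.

Power ≈ 0.770

Noncentrality parameter: δ = d / √(1/n₁ + 1/n₂) = 0.94 / √(1/10 + 1/18) = 2.3833
Critical value for a two-sided test at α = 0.1: z_{α/2} = 1.645.
Power = Φ(δ − 1.645) + Φ(−δ − 1.645) = Φ(0.738) + Φ(-4.028) = 0.7699 + 0.0000 = 0.7699.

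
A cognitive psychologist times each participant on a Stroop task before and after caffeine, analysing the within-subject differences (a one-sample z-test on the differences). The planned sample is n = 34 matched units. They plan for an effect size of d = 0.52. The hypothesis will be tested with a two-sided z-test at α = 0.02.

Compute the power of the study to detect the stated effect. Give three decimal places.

Power ≈ 0.760

Noncentrality parameter: δ = d·√n = 0.52 × √34 = 3.0321
Two-sided α = 0.02 → critical value z_{0.01} = 2.326.
Power = Φ(δ − 2.326) + Φ(−δ − 2.326) = Φ(0.706) + Φ(-5.358) = 0.7598 + 0.0000 = 0.7598.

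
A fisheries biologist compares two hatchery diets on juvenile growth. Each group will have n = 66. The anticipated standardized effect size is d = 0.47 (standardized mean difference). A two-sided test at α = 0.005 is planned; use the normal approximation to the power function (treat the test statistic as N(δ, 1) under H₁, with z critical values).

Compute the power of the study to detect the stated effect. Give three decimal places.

Noncentrality parameter: δ = d·√(n/2) = 0.47 × √(66/2) = 2.6999
Critical value for a two-sided test at α = 0.005: z_{α/2} = 2.807.
Power = Φ(δ − 2.807) + Φ(−δ − 2.807) = Φ(-0.107) + Φ(-5.507) = 0.4574 + 0.0000 = 0.4574.

Power ≈ 0.457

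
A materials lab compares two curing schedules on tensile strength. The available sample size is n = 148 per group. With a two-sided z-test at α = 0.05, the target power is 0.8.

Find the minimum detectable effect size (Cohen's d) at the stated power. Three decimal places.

Need Φ(δ − 1.960) = 0.8, so δ = 1.960 + 0.842 = 2.802.
(The second rejection-region term Φ(−δ − z_{α/2}) is negligible and dropped.)
δ = d·√(n/2) ⇒ d = δ/√(n/2) = 2.802/√(148/2) = 0.3257.

d ≈ 0.326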